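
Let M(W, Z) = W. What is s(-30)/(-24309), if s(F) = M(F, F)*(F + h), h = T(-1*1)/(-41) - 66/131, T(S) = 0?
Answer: -360/9563 ≈ -0.037645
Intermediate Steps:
h = -66/131 (h = 0/(-41) - 66/131 = 0*(-1/41) - 66*1/131 = 0 - 66/131 = -66/131 ≈ -0.50382)
s(F) = F*(-66/131 + F) (s(F) = F*(F - 66/131) = F*(-66/131 + F))
s(-30)/(-24309) = ((1/131)*(-30)*(-66 + 131*(-30)))/(-24309) = ((1/131)*(-30)*(-66 - 3930))*(-1/24309) = ((1/131)*(-30)*(-3996))*(-1/24309) = (119880/131)*(-1/24309) = -360/9563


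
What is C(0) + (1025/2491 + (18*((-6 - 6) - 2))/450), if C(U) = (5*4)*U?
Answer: -9249/62275 ≈ -0.14852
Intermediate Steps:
C(U) = 20*U
C(0) + (1025/2491 + (18*((-6 - 6) - 2))/450) = 20*0 + (1025/2491 + (18*((-6 - 6) - 2))/450) = 0 + (1025*(1/2491) + (18*(-12 - 2))*(1/450)) = 0 + (1025/2491 + (18*(-14))*(1/450)) = 0 + (1025/2491 - 252*1/450) = 0 + (1025/2491 - 14/25) = 0 - 9249/62275 = -9249/62275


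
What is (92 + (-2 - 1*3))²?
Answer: 7569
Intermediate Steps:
(92 + (-2 - 1*3))² = (92 + (-2 - 3))² = (92 - 5)² = 87² = 7569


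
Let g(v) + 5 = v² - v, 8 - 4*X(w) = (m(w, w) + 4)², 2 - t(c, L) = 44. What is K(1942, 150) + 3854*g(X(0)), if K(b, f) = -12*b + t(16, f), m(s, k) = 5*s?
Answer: -19492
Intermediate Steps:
t(c, L) = -42 (t(c, L) = 2 - 1*44 = 2 - 44 = -42)
X(w) = 2 - (4 + 5*w)²/4 (X(w) = 2 - (5*w + 4)²/4 = 2 - (4 + 5*w)²/4)
g(v) = -5 + v² - v (g(v) = -5 + (v² - v) = -5 + v² - v)
K(b, f) = -42 - 12*b (K(b, f) = -12*b - 42 = -42 - 12*b)
K(1942, 150) + 3854*g(X(0)) = (-42 - 12*1942) + 3854*(-5 + (2 - (4 + 5*0)²/4)² - (2 - (4 + 5*0)²/4)) = (-42 - 23304) + 3854*(-5 + (2 - (4 + 0)²/4)² - (2 - (4 + 0)²/4)) = -23346 + 3854*(-5 + (2 - ¼*4²)² - (2 - ¼*4²)) = -23346 + 3854*(-5 + (2 - ¼*16)² - (2 - ¼*16)) = -23346 + 3854*(-5 + (2 - 4)² - (2 - 4)) = -23346 + 3854*(-5 + (-2)² - 1*(-2)) = -23346 + 3854*(-5 + 4 + 2) = -23346 + 3854*1 = -23346 + 3854 = -19492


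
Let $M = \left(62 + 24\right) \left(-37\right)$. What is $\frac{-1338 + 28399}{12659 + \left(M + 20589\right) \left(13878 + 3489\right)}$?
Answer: $\frac{27061}{302320028} \approx 8.9511 \cdot 10^{-5}$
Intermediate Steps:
$M = -3182$ ($M = 86 \left(-37\right) = -3182$)
$\frac{-1338 + 28399}{12659 + \left(M + 20589\right) \left(13878 + 3489\right)} = \frac{-1338 + 28399}{12659 + \left(-3182 + 20589\right) \left(13878 + 3489\right)} = \frac{27061}{12659 + 17407 \cdot 17367} = \frac{27061}{12659 + 302307369} = \frac{27061}{302320028}$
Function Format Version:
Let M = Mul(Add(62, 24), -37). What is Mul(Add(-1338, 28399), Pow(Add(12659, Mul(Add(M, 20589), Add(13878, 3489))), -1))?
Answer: Rational(27061, 302320028) ≈ 8.9511e-5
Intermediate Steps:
M = -3182 (M = Mul(86, -37) = -3182)
Mul(Add(-1338, 28399), Pow(Add(12659, Mul(Add(M, 20589), Add(13878, 3489))), -1)) = Mul(Add(-1338, 28399), Pow(Add(12659, Mul(Add(-3182, 20589), Add(13878, 3489))), -1)) = Mul(27061, Pow(Add(12659, Mul(17407, 17367)), -1)) = Mul(27061, Pow(Add(12659, 302307369), -1)) = Mul(27061, Pow(302320028, -1)) = Mul(27061, Rational(1, 302320028)) = Rational(27061, 302320028)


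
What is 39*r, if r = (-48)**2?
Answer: 89856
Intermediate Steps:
r = 2304
39*r = 39*2304 = 89856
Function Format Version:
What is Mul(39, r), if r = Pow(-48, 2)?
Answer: 89856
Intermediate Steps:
r = 2304
Mul(39, r) = Mul(39, 2304) = 89856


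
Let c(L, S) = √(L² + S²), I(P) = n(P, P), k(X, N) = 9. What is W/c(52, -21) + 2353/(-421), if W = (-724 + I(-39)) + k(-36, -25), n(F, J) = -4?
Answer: -2353/421 - 719*√3145/3145 ≈ -18.410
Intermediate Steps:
I(P) = -4
W = -719 (W = (-724 - 4) + 9 = -728 + 9 = -719)
W/c(52, -21) + 2353/(-421) = -719/√(52² + (-21)²) + 2353/(-421) = -719/√(2704 + 441) + 2353*(-1/421) = -719*√3145/3145 - 2353/421 = -2353/421 - 719*√3145/3145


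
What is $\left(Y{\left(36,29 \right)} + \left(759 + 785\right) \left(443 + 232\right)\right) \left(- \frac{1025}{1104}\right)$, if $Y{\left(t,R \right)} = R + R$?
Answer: $- \frac{534157225}{552} \approx -9.6768 \cdot 10^{5}$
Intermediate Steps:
$Y{\left(t,R \right)} = 2 R$
$\left(Y{\left(36,29 \right)} + \left(759 + 785\right) \left(443 + 232\right)\right) \left(- \frac{1025}{1104}\right) = \left(2 \cdot 29 + \left(759 + 785\right) \left(443 + 232\right)\right) \left(- \frac{1025}{1104}\right) = \left(58 + 1544 \cdot 675\right) \left(\left(-1025\right) \frac{1}{1104}\right) = \left(58 + 1042200\right) \left(- \frac{1025}{1104}\right) = 1042258 \left(- \frac{1025}{1104}\right) = - \frac{534157225}{552}$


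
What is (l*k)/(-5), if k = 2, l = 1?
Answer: -2/5 ≈ -0.40000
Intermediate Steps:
(l*k)/(-5) = (1*2)/(-5) = 2*(-1/5) = -2/5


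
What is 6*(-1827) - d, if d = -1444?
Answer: -9518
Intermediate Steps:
6*(-1827) - d = 6*(-1827) - 1*(-1444) = -10962 + 1444 = -9518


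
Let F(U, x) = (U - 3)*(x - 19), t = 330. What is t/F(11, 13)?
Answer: -55/8 ≈ -6.8750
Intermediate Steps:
F(U, x) = (-19 + x)*(-3 + U) (F(U, x) = (-3 + U)*(-19 + x) = (-19 + x)*(-3 + U))
t/F(11, 13) = 330/(57 - 19*11 - 3*13 + 11*13) = 330/(57 - 209 - 39 + 143) = 330/(-48) = 330*(-1/48) = -55/8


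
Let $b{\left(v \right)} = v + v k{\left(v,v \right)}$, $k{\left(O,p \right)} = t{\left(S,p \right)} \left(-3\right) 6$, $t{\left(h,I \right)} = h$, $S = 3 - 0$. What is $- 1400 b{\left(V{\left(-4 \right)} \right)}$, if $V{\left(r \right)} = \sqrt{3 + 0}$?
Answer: $74200 \sqrt{3} \approx 1.2852 \cdot 10^{5}$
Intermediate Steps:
$S = 3$ ($S = 3 + 0 = 3$)
$V{\left(r \right)} = \sqrt{3}$
$k{\left(O,p \right)} = -54$ ($k{\left(O,p \right)} = 3 \left(-3\right) 6 = \left(-9\right) 6 = -54$)
$b{\left(v \right)} = - 53 v$ ($b{\left(v \right)} = v + v \left(-54\right) = v - 54 v = - 53 v$)
$- 1400 b{\left(V{\left(-4 \right)} \right)} = - 1400 \left(- 53 \sqrt{3}\right) = 74200 \sqrt{3}$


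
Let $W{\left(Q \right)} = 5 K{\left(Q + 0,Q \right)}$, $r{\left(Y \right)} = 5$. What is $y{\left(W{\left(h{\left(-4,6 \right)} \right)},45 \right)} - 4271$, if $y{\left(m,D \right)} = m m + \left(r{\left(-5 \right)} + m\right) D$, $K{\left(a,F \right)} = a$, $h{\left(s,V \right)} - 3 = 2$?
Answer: $-2296$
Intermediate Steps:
$h{\left(s,V \right)} = 5$ ($h{\left(s,V \right)} = 3 + 2 = 5$)
$W{\left(Q \right)} = 5 Q$ ($W{\left(Q \right)} = 5 \left(Q + 0\right) = 5 Q$)
$y{\left(m,D \right)} = m^{2} + D \left(5 + m\right)$ ($y{\left(m,D \right)} = m m + \left(5 + m\right) D = m^{2} + D \left(5 + m\right)$)
$y{\left(W{\left(h{\left(-4,6 \right)} \right)},45 \right)} - 4271 = \left(\left(5 \cdot 5\right)^{2} + 5 \cdot 45 + 45 \cdot 5 \cdot 5\right) - 4271 = \left(25^{2} + 225 + 45 \cdot 25\right) - 4271 = \left(625 + 225 + 1125\right) - 4271 = 1975 - 4271 = -2296$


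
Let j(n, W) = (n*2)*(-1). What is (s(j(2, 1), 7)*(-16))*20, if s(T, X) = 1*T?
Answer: 1280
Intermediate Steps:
j(n, W) = -2*n (j(n, W) = (2*n)*(-1) = -2*n)
s(T, X) = T
(s(j(2, 1), 7)*(-16))*20 = (-2*2*(-16))*20 = -4*(-16)*20 = 64*20 = 1280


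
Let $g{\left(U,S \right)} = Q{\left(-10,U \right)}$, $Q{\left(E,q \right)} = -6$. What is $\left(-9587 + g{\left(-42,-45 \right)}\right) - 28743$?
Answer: $-38336$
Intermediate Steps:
$g{\left(U,S \right)} = -6$
$\left(-9587 + g{\left(-42,-45 \right)}\right) - 28743 = \left(-9587 - 6\right) - 28743 = -9593 - 28743 = -38336$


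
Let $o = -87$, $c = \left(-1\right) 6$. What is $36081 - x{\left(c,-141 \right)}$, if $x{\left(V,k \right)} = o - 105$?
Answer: $36273$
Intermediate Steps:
$c = -6$
$x{\left(V,k \right)} = -192$ ($x{\left(V,k \right)} = -87 - 105 = -192$)
$36081 - x{\left(c,-141 \right)} = 36081 - -192 = 36081 + 192 = 36273$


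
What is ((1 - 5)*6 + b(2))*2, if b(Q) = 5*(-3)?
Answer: -78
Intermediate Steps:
b(Q) = -15
((1 - 5)*6 + b(2))*2 = ((1 - 5)*6 - 15)*2 = (-4*6 - 15)*2 = (-24 - 15)*2 = -39*2 = -78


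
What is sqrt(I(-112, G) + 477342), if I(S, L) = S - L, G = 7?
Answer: sqrt(477223) ≈ 690.81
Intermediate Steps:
sqrt(I(-112, G) + 477342) = sqrt((-112 - 1*7) + 477342) = sqrt((-112 - 7) + 477342) = sqrt(-119 + 477342) = sqrt(477223)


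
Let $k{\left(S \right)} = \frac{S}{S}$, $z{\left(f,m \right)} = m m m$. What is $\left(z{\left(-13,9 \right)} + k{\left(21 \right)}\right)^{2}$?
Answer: $532900$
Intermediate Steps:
$z{\left(f,m \right)} = m^{3}$ ($z{\left(f,m \right)} = m^{2} m = m^{3}$)
$k{\left(S \right)} = 1$
$\left(z{\left(-13,9 \right)} + k{\left(21 \right)}\right)^{2} = \left(9^{3} + 1\right)^{2} = \left(729 + 1\right)^{2} = 730^{2} = 532900$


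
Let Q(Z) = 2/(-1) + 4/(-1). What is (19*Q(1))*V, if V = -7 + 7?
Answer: 0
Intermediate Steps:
Q(Z) = -6 (Q(Z) = 2*(-1) + 4*(-1) = -2 - 4 = -6)
V = 0
(19*Q(1))*V = (19*(-6))*0 = -114*0 = 0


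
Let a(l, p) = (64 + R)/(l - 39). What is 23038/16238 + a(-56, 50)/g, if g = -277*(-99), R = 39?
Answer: 30008289758/21151497015 ≈ 1.4187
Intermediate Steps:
a(l, p) = 103/(-39 + l) (a(l, p) = (64 + 39)/(l - 39) = 103/(-39 + l))
g = 27423
23038/16238 + a(-56, 50)/g = 23038/16238 + (103/(-39 - 56))/27423 = 23038*(1/16238) + (103/(-95))*(1/27423) = 11519/8119 + (103*(-1/95))*(1/27423) = 11519/8119 - 103/95*1/27423 = 11519/8119 - 103/2605185 = 30008289758/21151497015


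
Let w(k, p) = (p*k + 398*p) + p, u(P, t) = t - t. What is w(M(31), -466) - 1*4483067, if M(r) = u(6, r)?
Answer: -4669001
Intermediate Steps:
u(P, t) = 0
M(r) = 0
w(k, p) = 399*p + k*p (w(k, p) = (k*p + 398*p) + p = (398*p + k*p) + p = 399*p + k*p)
w(M(31), -466) - 1*4483067 = -466*(399 + 0) - 1*4483067 = -466*399 - 4483067 = -185934 - 4483067 = -4669001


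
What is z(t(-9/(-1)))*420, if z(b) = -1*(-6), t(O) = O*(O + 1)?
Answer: 2520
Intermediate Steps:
t(O) = O*(1 + O)
z(b) = 6
z(t(-9/(-1)))*420 = 6*420 = 2520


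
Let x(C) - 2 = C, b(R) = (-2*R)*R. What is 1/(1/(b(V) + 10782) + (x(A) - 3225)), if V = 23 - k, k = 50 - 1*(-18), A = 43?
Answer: -6732/21407759 ≈ -0.00031447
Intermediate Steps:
k = 68 (k = 50 + 18 = 68)
V = -45 (V = 23 - 1*68 = 23 - 68 = -45)
b(R) = -2*R²
x(C) = 2 + C
1/(1/(b(V) + 10782) + (x(A) - 3225)) = 1/(1/(-2*(-45)² + 10782) + ((2 + 43) - 3225)) = 1/(1/(-2*2025 + 10782) + (45 - 3225)) = 1/(1/(-4050 + 10782) - 3180) = 1/(1/6732 - 3180) = 1/(-21407759/6732) = -6732/21407759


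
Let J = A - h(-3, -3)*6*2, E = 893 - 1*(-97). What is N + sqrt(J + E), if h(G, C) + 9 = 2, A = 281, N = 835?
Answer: 835 + sqrt(1355) ≈ 871.81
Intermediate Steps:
h(G, C) = -7 (h(G, C) = -9 + 2 = -7)
E = 990 (E = 893 + 97 = 990)
J = 365 (J = 281 - (-7*6)*2 = 281 - (-42)*2 = 281 - 1*(-84) = 281 + 84 = 365)
N + sqrt(J + E) = 835 + sqrt(365 + 990) = 835 + sqrt(1355)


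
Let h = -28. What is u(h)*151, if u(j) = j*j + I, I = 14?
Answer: 120498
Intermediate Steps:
u(j) = 14 + j**2 (u(j) = j*j + 14 = j**2 + 14 = 14 + j**2)
u(h)*151 = (14 + (-28)**2)*151 = (14 + 784)*151 = 798*151 = 120498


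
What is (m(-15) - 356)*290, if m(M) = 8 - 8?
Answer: -103240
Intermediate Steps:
m(M) = 0
(m(-15) - 356)*290 = (0 - 356)*290 = -356*290 = -103240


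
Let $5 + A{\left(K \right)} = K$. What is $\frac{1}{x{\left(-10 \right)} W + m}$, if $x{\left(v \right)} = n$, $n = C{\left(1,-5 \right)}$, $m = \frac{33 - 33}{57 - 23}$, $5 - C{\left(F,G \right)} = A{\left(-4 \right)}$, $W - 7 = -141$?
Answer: $- \frac{1}{1876} \approx -0.00053305$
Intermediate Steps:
$W = -134$ ($W = 7 - 141 = -134$)
$A{\left(K \right)} = -5 + K$
$C{\left(F,G \right)} = 14$ ($C{\left(F,G \right)} = 5 - \left(-5 - 4\right) = 5 - -9 = 5 + 9 = 14$)
$m = 0$ ($m = \frac{0}{34} = 0 \cdot \frac{1}{34} = 0$)
$n = 14$
$x{\left(v \right)} = 14$
$\frac{1}{x{\left(-10 \right)} W + m} = \frac{1}{14 \left(-134\right) + 0} = \frac{1}{-1876 + 0} = \frac{1}{-1876} = - \frac{1}{1876}$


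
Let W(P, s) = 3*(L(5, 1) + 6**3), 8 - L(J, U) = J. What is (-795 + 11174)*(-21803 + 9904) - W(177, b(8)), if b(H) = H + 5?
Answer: -123500378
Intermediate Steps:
b(H) = 5 + H
L(J, U) = 8 - J
W(P, s) = 657 (W(P, s) = 3*((8 - 1*5) + 6**3) = 3*((8 - 5) + 216) = 3*(3 + 216) = 3*219 = 657)
(-795 + 11174)*(-21803 + 9904) - W(177, b(8)) = (-795 + 11174)*(-21803 + 9904) - 1*657 = 10379*(-11899) - 657 = -123499721 - 657 = -123500378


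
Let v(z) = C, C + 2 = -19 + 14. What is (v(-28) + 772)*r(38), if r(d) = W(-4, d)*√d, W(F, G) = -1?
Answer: -765*√38 ≈ -4715.8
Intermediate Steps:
r(d) = -√d
C = -7 (C = -2 + (-19 + 14) = -2 - 5 = -7)
v(z) = -7
(v(-28) + 772)*r(38) = (-7 + 772)*(-√38) = 765*(-√38) = -765*√38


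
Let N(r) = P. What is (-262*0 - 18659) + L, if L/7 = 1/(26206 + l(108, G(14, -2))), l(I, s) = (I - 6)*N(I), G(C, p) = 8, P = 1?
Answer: -490880965/26308 ≈ -18659.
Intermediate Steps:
N(r) = 1
l(I, s) = -6 + I (l(I, s) = (I - 6)*1 = (-6 + I)*1 = -6 + I)
L = 7/26308 (L = 7/(26206 + (-6 + 108)) = 7/(26206 + 102) = 7/26308 ≈ 0.00026608)
(-262*0 - 18659) + L = (-262*0 - 18659) + 7/26308 = (0 - 18659) + 7/26308 = -18659 + 7/26308 = -490880965/26308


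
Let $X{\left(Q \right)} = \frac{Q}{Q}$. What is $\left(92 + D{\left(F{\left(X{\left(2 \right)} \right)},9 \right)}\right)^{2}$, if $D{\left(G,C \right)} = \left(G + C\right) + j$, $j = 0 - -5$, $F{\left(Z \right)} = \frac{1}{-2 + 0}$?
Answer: $\frac{44521}{4} \approx 11130.0$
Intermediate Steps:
$X{\left(Q \right)} = 1$
$F{\left(Z \right)} = - \frac{1}{2}$ ($F{\left(Z \right)} = \frac{1}{-2} = - \frac{1}{2}$)
$j = 5$ ($j = 0 + 5 = 5$)
$D{\left(G,C \right)} = 5 + C + G$ ($D{\left(G,C \right)} = \left(G + C\right) + 5 = \left(C + G\right) + 5 = 5 + C + G$)
$\left(92 + D{\left(F{\left(X{\left(2 \right)} \right)},9 \right)}\right)^{2} = \left(92 + \left(5 + 9 - \frac{1}{2}\right)\right)^{2} = \left(92 + \frac{27}{2}\right)^{2} = \left(\frac{211}{2}\right)^{2} = \frac{44521}{4}$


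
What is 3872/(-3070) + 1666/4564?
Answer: -448471/500410 ≈ -0.89621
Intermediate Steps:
3872/(-3070) + 1666/4564 = 3872*(-1/3070) + 1666*(1/4564) = -1936/1535 + 119/326 = -448471/500410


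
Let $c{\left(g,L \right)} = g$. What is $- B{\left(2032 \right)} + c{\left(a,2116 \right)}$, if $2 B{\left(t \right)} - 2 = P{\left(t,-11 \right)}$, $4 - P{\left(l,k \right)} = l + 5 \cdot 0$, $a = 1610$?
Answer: $2623$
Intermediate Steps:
$P{\left(l,k \right)} = 4 - l$ ($P{\left(l,k \right)} = 4 - \left(l + 5 \cdot 0\right) = 4 - \left(l + 0\right) = 4 - l$)
$B{\left(t \right)} = 3 - \frac{t}{2}$ ($B{\left(t \right)} = 1 + \frac{4 - t}{2} = 1 - \left(-2 + \frac{t}{2}\right) = 3 - \frac{t}{2}$)
$- B{\left(2032 \right)} + c{\left(a,2116 \right)} = - (3 - 1016) + 1610 = \left(-1\right) \left(-1013\right) + 1610 = 1013 + 1610 = 2623$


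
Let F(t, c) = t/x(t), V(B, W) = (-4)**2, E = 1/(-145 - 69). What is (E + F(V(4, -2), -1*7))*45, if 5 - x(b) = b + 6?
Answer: -154845/3638 ≈ -42.563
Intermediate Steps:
E = -1/214 (E = 1/(-214) = -1/214 ≈ -0.0046729)
x(b) = -1 - b (x(b) = 5 - (b + 6) = 5 - (6 + b) = 5 + (-6 - b) = -1 - b)
V(B, W) = 16
F(t, c) = t/(-1 - t)
(E + F(V(4, -2), -1*7))*45 = (-1/214 - 1*16/(1 + 16))*45 = (-1/214 - 1*16/17)*45 = (-1/214 - 1*16*1/17)*45 = (-1/214 - 16/17)*45 = -3441/3638*45 = -154845/3638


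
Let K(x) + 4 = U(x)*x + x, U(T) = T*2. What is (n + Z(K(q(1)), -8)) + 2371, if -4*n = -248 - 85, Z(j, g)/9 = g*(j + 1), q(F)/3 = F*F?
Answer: 4633/4 ≈ 1158.3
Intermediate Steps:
U(T) = 2*T
q(F) = 3*F² (q(F) = 3*(F*F) = 3*F²)
K(x) = -4 + x + 2*x² (K(x) = -4 + ((2*x)*x + x) = -4 + (2*x² + x) = -4 + (x + 2*x²) = -4 + x + 2*x²)
Z(j, g) = 9*g*(1 + j) (Z(j, g) = 9*(g*(j + 1)) = 9*(g*(1 + j)) = 9*g*(1 + j))
n = 333/4 (n = -(-248 - 85)/4 = -¼*(-333) = 333/4 ≈ 83.250)
(n + Z(K(q(1)), -8)) + 2371 = (333/4 + 9*(-8)*(1 + (-4 + 3*1² + 2*(3*1²)²))) + 2371 = (333/4 + 9*(-8)*(1 + (-4 + 3*1 + 2*(3*1)²))) + 2371 = (333/4 + 9*(-8)*(1 + (-4 + 3 + 2*3²))) + 2371 = (333/4 + 9*(-8)*(1 + (-4 + 3 + 2*9))) + 2371 = (333/4 + 9*(-8)*(1 + (-4 + 3 + 18))) + 2371 = (333/4 + 9*(-8)*(1 + 17)) + 2371 = (333/4 + 9*(-8)*18) + 2371 = (333/4 - 1296) + 2371 = -4851/4 + 2371 = 4633/4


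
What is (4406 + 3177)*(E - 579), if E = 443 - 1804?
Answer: -14711020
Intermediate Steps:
E = -1361
(4406 + 3177)*(E - 579) = (4406 + 3177)*(-1361 - 579) = 7583*(-1940) = -14711020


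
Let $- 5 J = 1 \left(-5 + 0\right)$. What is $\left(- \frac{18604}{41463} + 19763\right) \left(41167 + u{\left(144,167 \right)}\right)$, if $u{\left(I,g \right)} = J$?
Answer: $\frac{33733662928720}{41463} \approx 8.1358 \cdot 10^{8}$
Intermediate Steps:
$J = 1$ ($J = - \frac{1 \left(-5 + 0\right)}{5} = - \frac{1 \left(-5\right)}{5} = \left(- \frac{1}{5}\right) \left(-5\right) = 1$)
$u{\left(I,g \right)} = 1$
$\left(- \frac{18604}{41463} + 19763\right) \left(41167 + u{\left(144,167 \right)}\right) = \left(- \frac{18604}{41463} + 19763\right) \left(41167 + 1\right) = \left(\left(-18604\right) \frac{1}{41463} + 19763\right) 41168 = \left(- \frac{18604}{41463} + 19763\right) 41168 = \frac{819414665}{41463} \cdot 41168 = \frac{33733662928720}{41463}$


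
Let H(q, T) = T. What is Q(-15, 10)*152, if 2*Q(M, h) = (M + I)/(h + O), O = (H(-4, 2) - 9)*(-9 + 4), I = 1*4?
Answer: -836/45 ≈ -18.578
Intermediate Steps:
I = 4
O = 35 (O = (2 - 9)*(-9 + 4) = -7*(-5) = 35)
Q(M, h) = (4 + M)/(2*(35 + h)) (Q(M, h) = ((M + 4)/(h + 35))/2 = ((4 + M)/(35 + h))/2 = (4 + M)/(2*(35 + h)))
Q(-15, 10)*152 = ((4 - 15)/(2*(35 + 10)))*152 = ((½)*(-11)/45)*152 = ((½)*(1/45)*(-11))*152 = -11/90*152 = -836/45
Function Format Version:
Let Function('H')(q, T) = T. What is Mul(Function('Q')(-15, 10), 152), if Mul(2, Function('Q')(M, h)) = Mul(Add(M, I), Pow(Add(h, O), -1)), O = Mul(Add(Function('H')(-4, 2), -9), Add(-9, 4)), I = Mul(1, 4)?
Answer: Rational(-836, 45) ≈ -18.578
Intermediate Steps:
I = 4
O = 35 (O = Mul(Add(2, -9), Add(-9, 4)) = Mul(-7, -5) = 35)
Function('Q')(M, h) = Mul(Rational(1, 2), Pow(Add(35, h), -1), Add(4, M)) (Function('Q')(M, h) = Mul(Rational(1, 2), Mul(Add(M, 4), Pow(Add(h, 35), -1))) = Mul(Rational(1, 2), Mul(Add(4, M), Pow(Add(35, h), -1))) = Mul(Rational(1, 2), Mul(Pow(Add(35, h), -1), Add(4, M))) = Mul(Rational(1, 2), Pow(Add(35, h), -1), Add(4, M)))
Mul(Function('Q')(-15, 10), 152) = Mul(Mul(Rational(1, 2), Pow(Add(35, 10), -1), Add(4, -15)), 152) = Mul(Mul(Rational(1, 2), Pow(45, -1), -11), 152) = Mul(Mul(Rational(1, 2), Rational(1, 45), -11), 152) = Mul(Rational(-11, 90), 152) = Rational(-836, 45)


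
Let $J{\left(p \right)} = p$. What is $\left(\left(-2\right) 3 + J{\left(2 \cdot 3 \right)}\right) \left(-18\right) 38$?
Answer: $0$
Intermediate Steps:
$\left(\left(-2\right) 3 + J{\left(2 \cdot 3 \right)}\right) \left(-18\right) 38 = \left(\left(-2\right) 3 + 2 \cdot 3\right) \left(-18\right) 38 = \left(-6 + 6\right) \left(-18\right) 38 = 0 \left(-18\right) 38 = 0 \cdot 38 = 0$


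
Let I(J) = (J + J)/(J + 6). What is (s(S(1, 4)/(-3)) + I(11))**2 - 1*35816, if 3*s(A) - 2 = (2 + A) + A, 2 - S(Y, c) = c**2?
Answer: -837645860/23409 ≈ -35783.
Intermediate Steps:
S(Y, c) = 2 - c**2
I(J) = 2*J/(6 + J) (I(J) = (2*J)/(6 + J) = 2*J/(6 + J))
s(A) = 4/3 + 2*A/3 (s(A) = 2/3 + ((2 + A) + A)/3 = 2/3 + (2 + 2*A)/3 = 2/3 + (2/3 + 2*A/3) = 4/3 + 2*A/3)
(s(S(1, 4)/(-3)) + I(11))**2 - 1*35816 = ((4/3 + 2*((2 - 1*4**2)/(-3))/3) + 2*11/(6 + 11))**2 - 1*35816 = ((4/3 + 2*((2 - 1*16)*(-1/3))/3) + 2*11/17)**2 - 35816 = ((4/3 + 2*((2 - 16)*(-1/3))/3) + 2*11*(1/17))**2 - 35816 = ((4/3 + 2*(-14*(-1/3))/3) + 22/17)**2 - 35816 = ((4/3 + (2/3)*(14/3)) + 22/17)**2 - 35816 = ((4/3 + 28/9) + 22/17)**2 - 35816 = (40/9 + 22/17)**2 - 35816 = (878/153)**2 - 35816 = 770884/23409 - 35816 = -837645860/23409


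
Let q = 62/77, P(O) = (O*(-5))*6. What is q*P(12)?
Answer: -22320/77 ≈ -289.87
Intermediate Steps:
P(O) = -30*O (P(O) = -5*O*6 = -30*O)
q = 62/77 (q = 62*(1/77) = 62/77 ≈ 0.80519)
q*P(12) = 62*(-30*12)/77 = (62/77)*(-360) = -22320/77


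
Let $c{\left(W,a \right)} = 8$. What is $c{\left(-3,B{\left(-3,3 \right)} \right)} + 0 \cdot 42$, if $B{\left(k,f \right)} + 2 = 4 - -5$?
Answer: $8$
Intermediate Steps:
$B{\left(k,f \right)} = 7$ ($B{\left(k,f \right)} = -2 + \left(4 - -5\right) = -2 + \left(4 + 5\right) = -2 + 9 = 7$)
$c{\left(-3,B{\left(-3,3 \right)} \right)} + 0 \cdot 42 = 8 + 0 \cdot 42 = 8 + 0 = 8$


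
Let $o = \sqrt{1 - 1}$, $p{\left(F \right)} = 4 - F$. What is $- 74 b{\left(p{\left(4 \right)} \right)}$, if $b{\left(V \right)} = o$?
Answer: $0$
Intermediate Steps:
$o = 0$ ($o = \sqrt{0} = 0$)
$b{\left(V \right)} = 0$
$- 74 b{\left(p{\left(4 \right)} \right)} = \left(-74\right) 0 = 0$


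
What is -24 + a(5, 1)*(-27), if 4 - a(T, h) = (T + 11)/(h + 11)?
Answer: -96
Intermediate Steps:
a(T, h) = 4 - (11 + T)/(11 + h) (a(T, h) = 4 - (T + 11)/(h + 11) = 4 - (11 + T)/(11 + h))
-24 + a(5, 1)*(-27) = -24 + ((33 - 1*5 + 4*1)/(11 + 1))*(-27) = -24 + ((33 - 5 + 4)/12)*(-27) = -24 + ((1/12)*32)*(-27) = -24 + (8/3)*(-27) = -24 - 72 = -96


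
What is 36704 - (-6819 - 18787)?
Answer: 62310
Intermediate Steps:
36704 - (-6819 - 18787) = 36704 - 1*(-25606) = 36704 + 25606 = 62310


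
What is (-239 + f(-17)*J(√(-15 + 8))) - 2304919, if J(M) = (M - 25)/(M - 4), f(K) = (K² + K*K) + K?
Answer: -52958607/23 + 11781*I*√7/23 ≈ -2.3025e+6 + 1355.2*I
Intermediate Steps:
f(K) = K + 2*K² (f(K) = (K² + K²) + K = 2*K² + K = K + 2*K²)
J(M) = (-25 + M)/(-4 + M)
(-239 + f(-17)*J(√(-15 + 8))) - 2304919 = (-239 + (-17*(1 + 2*(-17)))*((-25 + √(-15 + 8))/(-4 + √(-15 + 8)))) - 2304919 = (-239 + (-17*(1 - 34))*((-25 + √(-7))/(-4 + √(-7)))) - 2304919 = (-239 + (-17*(-33))*((-25 + I*√7)/(-4 + I*√7))) - 2304919 = (-239 + 561*((-25 + I*√7)/(-4 + I*√7))) - 2304919 = (-239 + 561*(-25 + I*√7)/(-4 + I*√7)) - 2304919 = -2305158 + 561*(-25 + I*√7)/(-4 + I*√7)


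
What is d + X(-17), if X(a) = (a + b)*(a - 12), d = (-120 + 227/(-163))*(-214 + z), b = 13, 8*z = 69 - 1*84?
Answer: 34323413/1304 ≈ 26322.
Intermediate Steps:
z = -15/8 (z = (69 - 1*84)/8 = (69 - 84)/8 = (1/8)*(-15) = -15/8 ≈ -1.8750)
d = 34172149/1304 (d = (-120 + 227/(-163))*(-214 - 15/8) = (-120 + 227*(-1/163))*(-1727/8) = (-120 - 227/163)*(-1727/8) = -19787/163*(-1727/8) = 34172149/1304 ≈ 26206.)
X(a) = (-12 + a)*(13 + a) (X(a) = (a + 13)*(a - 12) = (13 + a)*(-12 + a) = (-12 + a)*(13 + a))
d + X(-17) = 34172149/1304 + (-156 - 17 + (-17)**2) = 34172149/1304 + (-156 - 17 + 289) = 34172149/1304 + 116 = 34323413/1304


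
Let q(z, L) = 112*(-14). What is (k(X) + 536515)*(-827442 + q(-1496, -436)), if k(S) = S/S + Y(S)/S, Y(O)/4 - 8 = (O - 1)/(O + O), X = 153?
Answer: -10411792127358440/23409 ≈ -4.4478e+11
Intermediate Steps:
Y(O) = 32 + 2*(-1 + O)/O (Y(O) = 32 + 4*((O - 1)/(O + O)) = 32 + 4*((-1 + O)/((2*O))) = 32 + 4*((-1 + O)*(1/(2*O))) = 32 + 4*((-1 + O)/(2*O)) = 32 + 2*(-1 + O)/O)
q(z, L) = -1568
k(S) = 1 + (34 - 2/S)/S (k(S) = S/S + (34 - 2/S)/S = 1 + (34 - 2/S)/S)
(k(X) + 536515)*(-827442 + q(-1496, -436)) = ((1 - 2/153² + 34/153) + 536515)*(-827442 - 1568) = ((1 - 2*1/23409 + 34*(1/153)) + 536515)*(-829010) = ((1 - 2/23409 + 2/9) + 536515)*(-829010) = (28609/23409 + 536515)*(-829010) = (12559308244/23409)*(-829010) = -10411792127358440/23409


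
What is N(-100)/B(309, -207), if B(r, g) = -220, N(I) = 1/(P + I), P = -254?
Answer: 1/77880 ≈ 1.2840e-5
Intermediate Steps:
N(I) = 1/(-254 + I)
N(-100)/B(309, -207) = 1/(-254 - 100*(-220)) = -1/220/(-354) = -1/354*(-1/220) = 1/77880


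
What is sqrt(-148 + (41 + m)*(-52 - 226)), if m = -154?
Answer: 9*sqrt(386) ≈ 176.82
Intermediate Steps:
sqrt(-148 + (41 + m)*(-52 - 226)) = sqrt(-148 + (41 - 154)*(-52 - 226)) = sqrt(-148 - 113*(-278)) = sqrt(-148 + 31414) = sqrt(31266) = 9*sqrt(386)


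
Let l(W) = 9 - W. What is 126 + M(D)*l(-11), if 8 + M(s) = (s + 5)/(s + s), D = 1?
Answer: 26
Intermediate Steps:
M(s) = -8 + (5 + s)/(2*s) (M(s) = -8 + (s + 5)/(s + s) = -8 + (5 + s)/((2*s)) = -8 + (5 + s)*(1/(2*s)) = -8 + (5 + s)/(2*s))
126 + M(D)*l(-11) = 126 + ((5/2)*(1 - 3*1)/1)*(9 - 1*(-11)) = 126 + ((5/2)*1*(1 - 3))*(9 + 11) = 126 + ((5/2)*1*(-2))*20 = 126 - 5*20 = 126 - 100 = 26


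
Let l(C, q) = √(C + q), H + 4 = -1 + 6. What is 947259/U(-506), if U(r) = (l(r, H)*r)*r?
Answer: -947259*I*√505/129298180 ≈ -0.16463*I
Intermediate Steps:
H = 1 (H = -4 + (-1 + 6) = -4 + 5 = 1)
U(r) = r²*√(1 + r) (U(r) = (√(r + 1)*r)*r = (√(1 + r)*r)*r = (r*√(1 + r))*r = r²*√(1 + r))
947259/U(-506) = 947259/(((-506)²*√(1 - 506))) = 947259/((256036*√(-505))) = 947259/((256036*(I*√505))) = 947259/((256036*I*√505)) = 947259*(-I*√505/129298180) = -947259*I*√505/129298180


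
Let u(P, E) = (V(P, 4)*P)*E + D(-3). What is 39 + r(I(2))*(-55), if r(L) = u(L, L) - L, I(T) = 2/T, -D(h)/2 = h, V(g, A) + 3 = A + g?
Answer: -346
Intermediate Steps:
V(g, A) = -3 + A + g (V(g, A) = -3 + (A + g) = -3 + A + g)
D(h) = -2*h
u(P, E) = 6 + E*P*(1 + P) (u(P, E) = ((-3 + 4 + P)*P)*E - 2*(-3) = ((1 + P)*P)*E + 6 = (P*(1 + P))*E + 6 = E*P*(1 + P) + 6 = 6 + E*P*(1 + P))
r(L) = 6 - L + L²*(1 + L) (r(L) = (6 + L*L*(1 + L)) - L = (6 + L²*(1 + L)) - L = 6 - L + L²*(1 + L))
39 + r(I(2))*(-55) = 39 + (6 - 2/2 + (2/2)²*(1 + 2/2))*(-55) = 39 + (6 - 2/2 + (2*(½))²*(1 + 2*(½)))*(-55) = 39 + (6 - 1*1 + 1²*(1 + 1))*(-55) = 39 + (6 - 1 + 1*2)*(-55) = 39 + (6 - 1 + 2)*(-55) = 39 + 7*(-55) = 39 - 385 = -346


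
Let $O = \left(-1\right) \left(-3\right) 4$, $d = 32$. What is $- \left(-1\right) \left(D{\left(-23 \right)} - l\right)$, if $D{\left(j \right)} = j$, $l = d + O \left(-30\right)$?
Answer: $305$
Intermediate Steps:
$O = 12$ ($O = 3 \cdot 4 = 12$)
$l = -328$ ($l = 32 + 12 \left(-30\right) = 32 - 360 = -328$)
$- \left(-1\right) \left(D{\left(-23 \right)} - l\right) = - \left(-1\right) \left(-23 - -328\right) = - \left(-1\right) \left(-23 + 328\right) = - \left(-1\right) 305 = \left(-1\right) \left(-305\right) = 305$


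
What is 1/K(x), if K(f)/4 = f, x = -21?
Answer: -1/84 ≈ -0.011905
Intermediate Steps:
K(f) = 4*f
1/K(x) = 1/(4*(-21)) = 1/(-84) = -1/84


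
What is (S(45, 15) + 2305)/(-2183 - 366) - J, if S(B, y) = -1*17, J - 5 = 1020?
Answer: -2615013/2549 ≈ -1025.9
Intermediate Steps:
J = 1025 (J = 5 + 1020 = 1025)
S(B, y) = -17
(S(45, 15) + 2305)/(-2183 - 366) - J = (-17 + 2305)/(-2183 - 366) - 1*1025 = 2288/(-2549) - 1025 = 2288*(-1/2549) - 1025 = -2288/2549 - 1025 = -2615013/2549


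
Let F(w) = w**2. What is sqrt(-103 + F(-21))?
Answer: 13*sqrt(2) ≈ 18.385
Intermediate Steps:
sqrt(-103 + F(-21)) = sqrt(-103 + (-21)**2) = sqrt(-103 + 441) = sqrt(338) = 13*sqrt(2)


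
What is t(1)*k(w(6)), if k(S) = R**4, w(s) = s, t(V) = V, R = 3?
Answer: 81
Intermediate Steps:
k(S) = 81 (k(S) = 3**4 = 81)
t(1)*k(w(6)) = 1*81 = 81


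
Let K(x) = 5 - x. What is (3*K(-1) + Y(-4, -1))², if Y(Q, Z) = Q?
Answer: 196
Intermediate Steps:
(3*K(-1) + Y(-4, -1))² = (3*(5 - 1*(-1)) - 4)² = (3*(5 + 1) - 4)² = (3*6 - 4)² = (18 - 4)² = 14² = 196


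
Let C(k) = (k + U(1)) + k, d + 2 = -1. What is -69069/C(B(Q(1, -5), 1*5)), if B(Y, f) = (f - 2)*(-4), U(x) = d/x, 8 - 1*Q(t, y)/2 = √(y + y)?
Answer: 23023/9 ≈ 2558.1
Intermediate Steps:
d = -3 (d = -2 - 1 = -3)
Q(t, y) = 16 - 2*√2*√y (Q(t, y) = 16 - 2*√(y + y) = 16 - 2*√2*√y)
U(x) = -3/x
B(Y, f) = 8 - 4*f (B(Y, f) = (-2 + f)*(-4) = 8 - 4*f)
C(k) = -3 + 2*k (C(k) = (k - 3/1) + k = (k - 3*1) + k = (k - 3) + k = (-3 + k) + k = -3 + 2*k)
-69069/C(B(Q(1, -5), 1*5)) = -69069/(-3 + 2*(8 - 4*5)) = -69069/(-3 + 2*(8 - 20)) = -69069/(-3 + 2*(-12)) = -69069/(-3 - 24) = -69069/(-27) = -69069*(-1/27) = 23023/9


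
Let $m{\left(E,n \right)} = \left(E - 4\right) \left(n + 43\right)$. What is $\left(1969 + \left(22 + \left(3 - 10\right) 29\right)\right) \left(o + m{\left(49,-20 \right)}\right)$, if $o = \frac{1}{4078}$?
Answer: $\frac{3773333514}{2039} \approx 1.8506 \cdot 10^{6}$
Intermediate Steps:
$m{\left(E,n \right)} = \left(-4 + E\right) \left(43 + n\right)$
$o = \frac{1}{4078} \approx 0.00024522$
$\left(1969 + \left(22 + \left(3 - 10\right) 29\right)\right) \left(o + m{\left(49,-20 \right)}\right) = \left(1969 + \left(22 + \left(3 - 10\right) 29\right)\right) \left(\frac{1}{4078} + \left(-172 - -80 + 43 \cdot 49 + 49 \left(-20\right)\right)\right) = \left(1969 + \left(22 + \left(3 - 10\right) 29\right)\right) \left(\frac{1}{4078} + \left(-172 + 80 + 2107 - 980\right)\right) = \left(1969 + \left(22 - 203\right)\right) \left(\frac{1}{4078} + 1035\right) = \left(1969 + \left(22 - 203\right)\right) \frac{4220731}{4078} = \left(1969 - 181\right) \frac{4220731}{4078} = 1788 \cdot \frac{4220731}{4078} = \frac{3773333514}{2039}$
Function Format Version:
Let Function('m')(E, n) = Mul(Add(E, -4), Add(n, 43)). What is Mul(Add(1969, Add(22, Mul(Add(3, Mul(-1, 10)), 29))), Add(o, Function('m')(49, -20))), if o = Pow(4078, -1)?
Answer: Rational(3773333514, 2039) ≈ 1.8506e+6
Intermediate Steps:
Function('m')(E, n) = Mul(Add(-4, E), Add(43, n))
o = Rational(1, 4078) ≈ 0.00024522
Mul(Add(1969, Add(22, Mul(Add(3, Mul(-1, 10)), 29))), Add(o, Function('m')(49, -20))) = Mul(Add(1969, Add(22, Mul(Add(3, Mul(-1, 10)), 29))), Add(Rational(1, 4078), Add(-172, Mul(-4, -20), Mul(43, 49), Mul(49, -20)))) = Mul(Add(1969, Add(22, Mul(Add(3, -10), 29))), Add(Rational(1, 4078), Add(-172, 80, 2107, -980))) = Mul(Add(1969, Add(22, Mul(-7, 29))), Add(Rational(1, 4078), 1035)) = Mul(Add(1969, Add(22, -203)), Rational(4220731, 4078)) = Mul(Add(1969, -181), Rational(4220731, 4078)) = Mul(1788, Rational(4220731, 4078)) = Rational(3773333514, 2039)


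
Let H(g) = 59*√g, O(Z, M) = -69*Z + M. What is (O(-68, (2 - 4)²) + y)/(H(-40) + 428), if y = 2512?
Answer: 385628/40303 - 106318*I*√10/40303 ≈ 9.5682 - 8.342*I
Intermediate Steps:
O(Z, M) = M - 69*Z
(O(-68, (2 - 4)²) + y)/(H(-40) + 428) = (((2 - 4)² - 69*(-68)) + 2512)/(59*√(-40) + 428) = (((-2)² + 4692) + 2512)/(59*(2*I*√10) + 428) = ((4 + 4692) + 2512)/(118*I*√10 + 428) = (4696 + 2512)/(428 + 118*I*√10) = 7208/(428 + 118*I*√10)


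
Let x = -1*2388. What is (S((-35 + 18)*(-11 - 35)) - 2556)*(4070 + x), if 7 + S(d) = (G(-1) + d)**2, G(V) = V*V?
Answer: 1026904732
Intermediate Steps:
G(V) = V**2
S(d) = -7 + (1 + d)**2 (S(d) = -7 + ((-1)**2 + d)**2 = -7 + (1 + d)**2)
x = -2388
(S((-35 + 18)*(-11 - 35)) - 2556)*(4070 + x) = ((-7 + (1 + (-35 + 18)*(-11 - 35))**2) - 2556)*(4070 - 2388) = ((-7 + (1 - 17*(-46))**2) - 2556)*1682 = ((-7 + (1 + 782)**2) - 2556)*1682 = ((-7 + 783**2) - 2556)*1682 = ((-7 + 613089) - 2556)*1682 = (613082 - 2556)*1682 = 610526*1682 = 1026904732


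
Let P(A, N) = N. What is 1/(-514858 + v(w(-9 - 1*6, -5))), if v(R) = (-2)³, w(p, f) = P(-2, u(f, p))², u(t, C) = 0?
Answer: -1/514866 ≈ -1.9423e-6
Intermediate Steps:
w(p, f) = 0 (w(p, f) = 0² = 0)
v(R) = -8
1/(-514858 + v(w(-9 - 1*6, -5))) = 1/(-514858 - 8) = 1/(-514866) = -1/514866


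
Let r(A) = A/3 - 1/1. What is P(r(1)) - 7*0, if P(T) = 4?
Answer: 4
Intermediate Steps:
r(A) = -1 + A/3 (r(A) = A*(⅓) - 1*1 = A/3 - 1 = -1 + A/3)
P(r(1)) - 7*0 = 4 - 7*0 = 4 + 0 = 4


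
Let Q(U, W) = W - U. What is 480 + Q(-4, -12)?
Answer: 472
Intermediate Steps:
480 + Q(-4, -12) = 480 + (-12 - 1*(-4)) = 480 + (-12 + 4) = 480 - 8 = 472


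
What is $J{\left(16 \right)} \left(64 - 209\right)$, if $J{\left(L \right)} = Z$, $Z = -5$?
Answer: $725$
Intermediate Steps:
$J{\left(L \right)} = -5$
$J{\left(16 \right)} \left(64 - 209\right) = - 5 \left(64 - 209\right) = \left(-5\right) \left(-145\right) = 725$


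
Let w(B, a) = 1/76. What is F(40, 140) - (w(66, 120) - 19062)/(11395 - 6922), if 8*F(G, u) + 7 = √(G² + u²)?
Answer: 2302513/679896 + 5*√53/2 ≈ 21.587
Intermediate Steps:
w(B, a) = 1/76
F(G, u) = -7/8 + √(G² + u²)/8
F(40, 140) - (w(66, 120) - 19062)/(11395 - 6922) = (-7/8 + √(40² + 140²)/8) - (1/76 - 19062)/(11395 - 6922) = (-7/8 + √(1600 + 19600)/8) - (-1448711)/(76*4473) = (-7/8 + √21200/8) - (-1448711)/(76*4473) = (-7/8 + (20*√53)/8) - 1*(-1448711/339948) = (-7/8 + 5*√53/2) + 1448711/339948 = 2302513/679896 + 5*√53/2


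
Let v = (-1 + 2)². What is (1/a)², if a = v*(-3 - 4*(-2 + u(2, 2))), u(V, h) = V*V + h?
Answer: 1/361 ≈ 0.0027701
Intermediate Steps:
u(V, h) = h + V² (u(V, h) = V² + h = h + V²)
v = 1 (v = 1² = 1)
a = -19 (a = 1*(-3 - 4*(-2 + (2 + 2²))) = 1*(-3 - 4*(-2 + (2 + 4))) = 1*(-3 - 4*(-2 + 6)) = 1*(-3 - 4*4) = 1*(-3 - 16) = 1*(-19) = -19)
(1/a)² = (1/(-19))² = (-1/19)² = 1/361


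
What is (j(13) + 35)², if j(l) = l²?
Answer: 41616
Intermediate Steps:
(j(13) + 35)² = (13² + 35)² = (169 + 35)² = 204² = 41616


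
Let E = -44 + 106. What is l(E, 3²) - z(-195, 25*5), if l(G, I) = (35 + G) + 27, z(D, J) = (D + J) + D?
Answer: 389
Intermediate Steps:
z(D, J) = J + 2*D
E = 62
l(G, I) = 62 + G
l(E, 3²) - z(-195, 25*5) = (62 + 62) - (25*5 + 2*(-195)) = 124 - (125 - 390) = 124 - 1*(-265) = 124 + 265 = 389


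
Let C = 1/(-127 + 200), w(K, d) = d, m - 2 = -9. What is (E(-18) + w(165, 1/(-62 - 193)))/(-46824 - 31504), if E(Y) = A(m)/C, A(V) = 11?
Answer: -51191/4993410 ≈ -0.010252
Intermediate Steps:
m = -7 (m = 2 - 9 = -7)
C = 1/73 ≈ 0.013699
E(Y) = 803 (E(Y) = 11/(1/73) = 11*73 = 803)
(E(-18) + w(165, 1/(-62 - 193)))/(-46824 - 31504) = (803 + 1/(-62 - 193))/(-46824 - 31504) = (803 + 1/(-255))/(-78328) = (803 - 1/255)*(-1/78328) = (204764/255)*(-1/78328) = -51191/4993410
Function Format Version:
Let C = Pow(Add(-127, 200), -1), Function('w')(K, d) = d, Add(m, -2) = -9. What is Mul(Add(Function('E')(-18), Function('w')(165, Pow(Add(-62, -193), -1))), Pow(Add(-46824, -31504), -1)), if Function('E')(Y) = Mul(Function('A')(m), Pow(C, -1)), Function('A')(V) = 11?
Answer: Rational(-51191, 4993410) ≈ -0.010252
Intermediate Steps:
m = -7 (m = Add(2, -9) = -7)
C = Rational(1, 73) (C = Pow(73, -1) = Rational(1, 73) ≈ 0.013699)
Function('E')(Y) = 803 (Function('E')(Y) = Mul(11, Pow(Rational(1, 73), -1)) = Mul(11, 73) = 803)
Mul(Add(Function('E')(-18), Function('w')(165, Pow(Add(-62, -193), -1))), Pow(Add(-46824, -31504), -1)) = Mul(Add(803, Pow(Add(-62, -193), -1)), Pow(Add(-46824, -31504), -1)) = Mul(Add(803, Pow(-255, -1)), Pow(-78328, -1)) = Mul(Add(803, Rational(-1, 255)), Rational(-1, 78328)) = Mul(Rational(204764, 255), Rational(-1, 78328)) = Rational(-51191, 4993410)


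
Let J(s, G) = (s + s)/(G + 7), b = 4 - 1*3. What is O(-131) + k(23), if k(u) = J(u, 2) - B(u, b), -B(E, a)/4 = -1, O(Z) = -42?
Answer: -368/9 ≈ -40.889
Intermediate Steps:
b = 1 (b = 4 - 3 = 1)
B(E, a) = 4 (B(E, a) = -4*(-1) = 4)
J(s, G) = 2*s/(7 + G) (J(s, G) = (2*s)/(7 + G) = 2*s/(7 + G))
k(u) = -4 + 2*u/9 (k(u) = 2*u/(7 + 2) - 1*4 = 2*u/9 - 4 = -4 + 2*u/9)
O(-131) + k(23) = -42 + (-4 + (2/9)*23) = -42 + (-4 + 46/9) = -42 + 10/9 = -368/9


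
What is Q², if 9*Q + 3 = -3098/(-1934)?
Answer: 1827904/75742209 ≈ 0.024133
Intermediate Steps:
Q = -1352/8703 (Q = -⅓ + (-3098/(-1934))/9 = -⅓ + (-3098*(-1/1934))/9 = -⅓ + (⅑)*(1549/967) = -⅓ + 1549/8703 = -1352/8703 ≈ -0.15535)
Q² = (-1352/8703)² = 1827904/75742209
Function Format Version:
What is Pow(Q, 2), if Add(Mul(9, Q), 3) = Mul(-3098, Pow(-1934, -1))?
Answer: Rational(1827904, 75742209) ≈ 0.024133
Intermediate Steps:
Q = Rational(-1352, 8703) (Q = Add(Rational(-1, 3), Mul(Rational(1, 9), Mul(-3098, Pow(-1934, -1)))) = Add(Rational(-1, 3), Mul(Rational(1, 9), Mul(-3098, Rational(-1, 1934)))) = Add(Rational(-1, 3), Mul(Rational(1, 9), Rational(1549, 967))) = Add(Rational(-1, 3), Rational(1549, 8703)) = Rational(-1352, 8703) ≈ -0.15535)
Pow(Q, 2) = Pow(Rational(-1352, 8703), 2) = Rational(1827904, 75742209)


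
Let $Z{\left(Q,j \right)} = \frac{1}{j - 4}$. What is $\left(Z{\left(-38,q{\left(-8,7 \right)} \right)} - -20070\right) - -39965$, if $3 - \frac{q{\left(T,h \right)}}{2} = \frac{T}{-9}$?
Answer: $\frac{120079}{2} \approx 60040.0$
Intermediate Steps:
$q{\left(T,h \right)} = 6 + \frac{2 T}{9}$ ($q{\left(T,h \right)} = 6 - 2 \frac{T}{-9} = 6 - 2 T \left(- \frac{1}{9}\right) = 6 - 2 \left(- \frac{T}{9}\right) = 6 + \frac{2 T}{9}$)
$Z{\left(Q,j \right)} = \frac{1}{-4 + j}$
$\left(Z{\left(-38,q{\left(-8,7 \right)} \right)} - -20070\right) - -39965 = \left(\frac{1}{-4 + \left(6 + \frac{2}{9} \left(-8\right)\right)} - -20070\right) - -39965 = \left(\frac{1}{-4 + \left(6 - \frac{16}{9}\right)} + 20070\right) + 39965 = \left(\frac{1}{-4 + \frac{38}{9}} + 20070\right) + 39965 = \left(\frac{1}{\frac{2}{9}} + 20070\right) + 39965 = \left(\frac{9}{2} + 20070\right) + 39965 = \frac{40149}{2} + 39965 = \frac{120079}{2}$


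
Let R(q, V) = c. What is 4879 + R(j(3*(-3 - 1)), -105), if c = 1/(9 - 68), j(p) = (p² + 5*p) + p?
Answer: 287860/59 ≈ 4879.0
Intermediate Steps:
j(p) = p² + 6*p
c = -1/59 (c = 1/(-59) = -1/59 ≈ -0.016949)
R(q, V) = -1/59
4879 + R(j(3*(-3 - 1)), -105) = 4879 - 1/59 = 287860/59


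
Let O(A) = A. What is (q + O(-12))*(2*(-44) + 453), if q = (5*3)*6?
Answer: 28470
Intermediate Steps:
q = 90 (q = 15*6 = 90)
(q + O(-12))*(2*(-44) + 453) = (90 - 12)*(2*(-44) + 453) = 78*(-88 + 453) = 78*365 = 28470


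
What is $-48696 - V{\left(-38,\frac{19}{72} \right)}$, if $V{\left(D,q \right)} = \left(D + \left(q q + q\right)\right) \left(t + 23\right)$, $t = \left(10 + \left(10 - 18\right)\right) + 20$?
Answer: $- \frac{27072581}{576} \approx -47001.0$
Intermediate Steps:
$t = 22$ ($t = \left(10 + \left(10 - 18\right)\right) + 20 = \left(10 - 8\right) + 20 = 2 + 20 = 22$)
$V{\left(D,q \right)} = 45 D + 45 q + 45 q^{2}$ ($V{\left(D,q \right)} = \left(D + \left(q q + q\right)\right) \left(22 + 23\right) = \left(D + \left(q^{2} + q\right)\right) 45 = \left(D + \left(q + q^{2}\right)\right) 45 = \left(D + q + q^{2}\right) 45 = 45 D + 45 q + 45 q^{2}$)
$-48696 - V{\left(-38,\frac{19}{72} \right)} = -48696 - \left(45 \left(-38\right) + 45 \cdot \frac{19}{72} + 45 \left(\frac{19}{72}\right)^{2}\right) = -48696 - \left(-1710 + 45 \cdot 19 \cdot \frac{1}{72} + 45 \left(19 \cdot \frac{1}{72}\right)^{2}\right) = -48696 - \left(-1710 + 45 \cdot \frac{19}{72} + 45 \left(\frac{19}{72}\right)^{2}\right) = -48696 - \left(-1710 + \frac{95}{8} + 45 \cdot \frac{361}{5184}\right) = -48696 - \left(-1710 + \frac{95}{8} + \frac{1805}{576}\right) = -48696 - - \frac{976315}{576} = -48696 + \frac{976315}{576} = - \frac{27072581}{576}$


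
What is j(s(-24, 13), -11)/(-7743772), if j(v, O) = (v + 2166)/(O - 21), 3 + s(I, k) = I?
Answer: 2139/247800704 ≈ 8.6319e-6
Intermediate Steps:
s(I, k) = -3 + I
j(v, O) = (2166 + v)/(-21 + O)
j(s(-24, 13), -11)/(-7743772) = ((2166 + (-3 - 24))/(-21 - 11))/(-7743772) = ((2166 - 27)/(-32))*(-1/7743772) = -1/32*2139*(-1/7743772) = -2139/32*(-1/7743772) = 2139/247800704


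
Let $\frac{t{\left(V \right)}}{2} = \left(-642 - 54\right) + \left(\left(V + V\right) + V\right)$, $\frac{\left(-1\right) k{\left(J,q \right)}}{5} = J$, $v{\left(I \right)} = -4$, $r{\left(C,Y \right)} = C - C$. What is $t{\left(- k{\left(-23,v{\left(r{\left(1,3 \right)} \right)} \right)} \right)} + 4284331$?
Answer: $4282249$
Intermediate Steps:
$r{\left(C,Y \right)} = 0$
$k{\left(J,q \right)} = - 5 J$
$t{\left(V \right)} = -1392 + 6 V$ ($t{\left(V \right)} = 2 \left(\left(-642 - 54\right) + \left(\left(V + V\right) + V\right)\right) = 2 \left(-696 + \left(2 V + V\right)\right) = 2 \left(-696 + 3 V\right) = -1392 + 6 V$)
$t{\left(- k{\left(-23,v{\left(r{\left(1,3 \right)} \right)} \right)} \right)} + 4284331 = \left(-1392 + 6 \left(- \left(-5\right) \left(-23\right)\right)\right) + 4284331 = \left(-1392 + 6 \left(\left(-1\right) 115\right)\right) + 4284331 = \left(-1392 + 6 \left(-115\right)\right) + 4284331 = \left(-1392 - 690\right) + 4284331 = -2082 + 4284331 = 4282249$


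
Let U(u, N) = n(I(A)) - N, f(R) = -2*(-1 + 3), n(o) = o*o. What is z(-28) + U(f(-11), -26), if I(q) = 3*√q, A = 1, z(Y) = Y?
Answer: 7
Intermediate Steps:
n(o) = o²
f(R) = -4 (f(R) = -2*2 = -4)
U(u, N) = 9 - N (U(u, N) = (3*√1)² - N = (3*1)² - N = 3² - N = 9 - N)
z(-28) + U(f(-11), -26) = -28 + (9 - 1*(-26)) = -28 + (9 + 26) = -28 + 35 = 7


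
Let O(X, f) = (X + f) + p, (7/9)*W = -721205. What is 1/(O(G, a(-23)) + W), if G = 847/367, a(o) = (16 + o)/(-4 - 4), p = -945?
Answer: -20552/19076477145 ≈ -1.0773e-6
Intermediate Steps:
W = -6490845/7 (W = (9/7)*(-721205) = -6490845/7 ≈ -9.2726e+5)
a(o) = -2 - o/8 (a(o) = (16 + o)/(-8) = (16 + o)*(-⅛) = -2 - o/8)
G = 847/367 (G = 847*(1/367) = 847/367 ≈ 2.3079)
O(X, f) = -945 + X + f (O(X, f) = (X + f) - 945 = -945 + X + f)
1/(O(G, a(-23)) + W) = 1/((-945 + 847/367 + (-2 - ⅛*(-23))) - 6490845/7) = 1/((-945 + 847/367 + (-2 + 23/8)) - 6490845/7) = 1/((-945 + 847/367 + 7/8) - 6490845/7) = 1/(-2765175/2936 - 6490845/7) = 1/(-19076477145/20552) = -20552/19076477145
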